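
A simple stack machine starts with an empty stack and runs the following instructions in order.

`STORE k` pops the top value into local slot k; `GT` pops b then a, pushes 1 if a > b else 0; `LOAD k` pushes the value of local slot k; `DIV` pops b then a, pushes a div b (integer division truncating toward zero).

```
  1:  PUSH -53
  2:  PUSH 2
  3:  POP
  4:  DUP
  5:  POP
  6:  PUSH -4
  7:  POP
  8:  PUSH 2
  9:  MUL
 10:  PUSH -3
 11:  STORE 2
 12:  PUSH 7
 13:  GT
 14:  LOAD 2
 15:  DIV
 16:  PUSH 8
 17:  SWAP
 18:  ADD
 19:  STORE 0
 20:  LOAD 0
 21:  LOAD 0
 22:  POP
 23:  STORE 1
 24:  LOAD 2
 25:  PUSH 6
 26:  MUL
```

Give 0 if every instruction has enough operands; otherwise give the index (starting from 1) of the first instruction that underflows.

0

PUSH -53 -> -53
PUSH 2   -> -53 2
POP      -> -53
DUP      -> -53 -53
POP      -> -53
PUSH -4  -> -53 -4
POP      -> -53
PUSH 2   -> -53 2
MUL      -> -106
PUSH -3  -> -106 -3
STORE 2  -> -106
PUSH 7   -> -106 7
GT       -> 0
LOAD 2   -> 0 -3
DIV      -> 0
PUSH 8   -> 0 8
SWAP     -> 8 0
ADD      -> 8
STORE 0  -> (empty)
LOAD 0   -> 8
LOAD 0   -> 8 8
POP      -> 8
STORE 1  -> (empty)
LOAD 2   -> -3
PUSH 6   -> -3 6
MUL      -> -18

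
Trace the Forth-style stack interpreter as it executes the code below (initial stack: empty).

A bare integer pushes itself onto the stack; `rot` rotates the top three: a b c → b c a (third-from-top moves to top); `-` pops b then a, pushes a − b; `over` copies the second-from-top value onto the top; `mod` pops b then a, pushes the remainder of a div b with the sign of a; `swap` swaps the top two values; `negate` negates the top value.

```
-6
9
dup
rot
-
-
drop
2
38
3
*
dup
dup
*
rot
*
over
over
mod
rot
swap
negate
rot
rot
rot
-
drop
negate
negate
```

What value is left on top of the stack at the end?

-6      -6
9       -6 9
dup     -6 9 9
rot     9 9 -6
-       9 15
-       -6
drop    (empty)
2       2
38      2 38
3       2 38 3
*       2 114
dup     2 114 114
dup     2 114 114 114
*       2 114 12996
rot     114 12996 2
*       114 25992
over    114 25992 114
over    114 25992 114 25992
mod     114 25992 114
rot     25992 114 114
swap    25992 114 114
negate  25992 114 -114
rot     114 -114 25992
rot     -114 25992 114
rot     25992 114 -114
-       25992 228
drop    25992
negate  -25992
negate  25992

25992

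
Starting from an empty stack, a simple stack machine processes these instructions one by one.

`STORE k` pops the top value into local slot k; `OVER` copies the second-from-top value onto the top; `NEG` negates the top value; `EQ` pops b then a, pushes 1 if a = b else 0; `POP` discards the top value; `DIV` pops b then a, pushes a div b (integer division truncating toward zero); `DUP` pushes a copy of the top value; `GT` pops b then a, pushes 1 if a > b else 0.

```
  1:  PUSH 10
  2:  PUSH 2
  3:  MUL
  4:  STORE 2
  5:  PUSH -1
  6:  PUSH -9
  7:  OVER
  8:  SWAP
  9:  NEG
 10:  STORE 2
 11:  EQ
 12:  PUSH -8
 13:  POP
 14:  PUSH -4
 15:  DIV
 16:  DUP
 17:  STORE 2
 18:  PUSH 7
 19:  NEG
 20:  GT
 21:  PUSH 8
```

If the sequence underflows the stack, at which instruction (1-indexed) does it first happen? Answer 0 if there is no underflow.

PUSH 10 : 10
PUSH 2  : 10 2
MUL     : 20
STORE 2 : (empty)
PUSH -1 : -1
PUSH -9 : -1 -9
OVER    : -1 -9 -1
SWAP    : -1 -1 -9
NEG     : -1 -1 9
STORE 2 : -1 -1
EQ      : 1
PUSH -8 : 1 -8
POP     : 1
PUSH -4 : 1 -4
DIV     : 0
DUP     : 0 0
STORE 2 : 0
PUSH 7  : 0 7
NEG     : 0 -7
GT      : 1
PUSH 8  : 1 8

0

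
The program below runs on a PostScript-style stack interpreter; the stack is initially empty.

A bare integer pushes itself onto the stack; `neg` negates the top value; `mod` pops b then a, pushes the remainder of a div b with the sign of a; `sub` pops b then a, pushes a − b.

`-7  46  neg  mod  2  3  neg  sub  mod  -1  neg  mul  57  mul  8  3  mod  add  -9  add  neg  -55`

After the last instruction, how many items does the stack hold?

2

-7  -> -7
46  -> -7 46
neg -> -7 -46
mod -> -7
2   -> -7 2
3   -> -7 2 3
neg -> -7 2 -3
sub -> -7 5
mod -> -2
-1  -> -2 -1
neg -> -2 1
mul -> -2
57  -> -2 57
mul -> -114
8   -> -114 8
3   -> -114 8 3
mod -> -114 2
add -> -112
-9  -> -112 -9
add -> -121
neg -> 121
-55 -> 121 -55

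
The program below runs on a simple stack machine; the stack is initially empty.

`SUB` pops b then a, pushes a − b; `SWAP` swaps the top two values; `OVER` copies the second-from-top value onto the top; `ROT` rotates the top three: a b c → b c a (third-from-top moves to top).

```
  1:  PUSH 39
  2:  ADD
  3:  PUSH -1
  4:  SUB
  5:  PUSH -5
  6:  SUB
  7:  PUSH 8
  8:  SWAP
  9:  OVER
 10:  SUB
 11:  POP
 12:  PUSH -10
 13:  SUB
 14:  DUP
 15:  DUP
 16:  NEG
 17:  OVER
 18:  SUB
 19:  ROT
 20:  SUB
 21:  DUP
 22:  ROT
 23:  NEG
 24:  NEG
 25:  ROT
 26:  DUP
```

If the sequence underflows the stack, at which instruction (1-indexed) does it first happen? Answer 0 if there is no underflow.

2

PUSH 39  [39]
ADD  — needs 2 operands, stack has 1 → underflow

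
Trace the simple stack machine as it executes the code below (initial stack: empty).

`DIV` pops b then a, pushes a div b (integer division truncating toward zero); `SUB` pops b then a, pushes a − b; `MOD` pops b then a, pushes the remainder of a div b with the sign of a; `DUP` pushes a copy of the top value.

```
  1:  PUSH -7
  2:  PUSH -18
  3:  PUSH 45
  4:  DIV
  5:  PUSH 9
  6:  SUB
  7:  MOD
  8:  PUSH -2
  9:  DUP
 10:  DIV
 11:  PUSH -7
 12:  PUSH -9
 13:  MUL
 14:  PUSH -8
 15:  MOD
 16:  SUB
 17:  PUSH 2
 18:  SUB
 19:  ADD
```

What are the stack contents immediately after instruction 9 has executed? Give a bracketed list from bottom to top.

PUSH -7  → [-7]
PUSH -18 → [-7, -18]
PUSH 45  → [-7, -18, 45]
DIV      → [-7, 0]
PUSH 9   → [-7, 0, 9]
SUB      → [-7, -9]
MOD      → [-7]
PUSH -2  → [-7, -2]
DUP      → [-7, -2, -2]

[-7, -2, -2]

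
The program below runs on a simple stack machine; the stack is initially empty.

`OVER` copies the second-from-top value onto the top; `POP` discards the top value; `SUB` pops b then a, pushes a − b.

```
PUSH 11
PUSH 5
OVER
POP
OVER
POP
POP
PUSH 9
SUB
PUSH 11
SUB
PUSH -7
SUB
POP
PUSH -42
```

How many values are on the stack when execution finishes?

1

PUSH 11   11
PUSH 5    11 5
OVER      11 5 11
POP       11 5
OVER      11 5 11
POP       11 5
POP       11
PUSH 9    11 9
SUB       2
PUSH 11   2 11
SUB       -9
PUSH -7   -9 -7
SUB       -2
POP       (empty)
PUSH -42  -42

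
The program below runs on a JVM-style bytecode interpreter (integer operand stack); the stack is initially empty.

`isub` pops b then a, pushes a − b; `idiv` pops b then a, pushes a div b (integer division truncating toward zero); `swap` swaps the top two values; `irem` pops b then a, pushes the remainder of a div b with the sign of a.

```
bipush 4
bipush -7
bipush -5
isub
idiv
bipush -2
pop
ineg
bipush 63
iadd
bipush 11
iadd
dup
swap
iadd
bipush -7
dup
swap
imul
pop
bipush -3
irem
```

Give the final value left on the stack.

bipush 4  -> 4
bipush -7 -> 4 -7
bipush -5 -> 4 -7 -5
isub      -> 4 -2
idiv      -> -2
bipush -2 -> -2 -2
pop       -> -2
ineg      -> 2
bipush 63 -> 2 63
iadd      -> 65
bipush 11 -> 65 11
iadd      -> 76
dup       -> 76 76
swap      -> 76 76
iadd      -> 152
bipush -7 -> 152 -7
dup       -> 152 -7 -7
swap      -> 152 -7 -7
imul      -> 152 49
pop       -> 152
bipush -3 -> 152 -3
irem      -> 2

2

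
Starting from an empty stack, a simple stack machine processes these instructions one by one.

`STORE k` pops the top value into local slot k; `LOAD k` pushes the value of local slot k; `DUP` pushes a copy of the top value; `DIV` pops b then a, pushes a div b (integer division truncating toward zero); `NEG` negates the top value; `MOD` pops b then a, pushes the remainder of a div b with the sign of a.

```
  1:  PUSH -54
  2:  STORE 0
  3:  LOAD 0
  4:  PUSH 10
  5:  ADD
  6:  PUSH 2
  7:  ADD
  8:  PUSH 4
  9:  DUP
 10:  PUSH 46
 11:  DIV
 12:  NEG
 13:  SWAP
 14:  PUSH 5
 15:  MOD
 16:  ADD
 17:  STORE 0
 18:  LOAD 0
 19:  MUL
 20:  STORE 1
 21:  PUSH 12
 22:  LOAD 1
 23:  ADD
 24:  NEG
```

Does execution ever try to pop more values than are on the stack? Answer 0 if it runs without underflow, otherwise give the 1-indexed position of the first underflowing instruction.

PUSH -54 : [-54]
STORE 0  : []
LOAD 0   : [-54]
PUSH 10  : [-54, 10]
ADD      : [-44]
PUSH 2   : [-44, 2]
ADD      : [-42]
PUSH 4   : [-42, 4]
DUP      : [-42, 4, 4]
PUSH 46  : [-42, 4, 4, 46]
DIV      : [-42, 4, 0]
NEG      : [-42, 4, 0]
SWAP     : [-42, 0, 4]
PUSH 5   : [-42, 0, 4, 5]
MOD      : [-42, 0, 4]
ADD      : [-42, 4]
STORE 0  : [-42]
LOAD 0   : [-42, 4]
MUL      : [-168]
STORE 1  : []
PUSH 12  : [12]
LOAD 1   : [12, -168]
ADD      : [-156]
NEG      : [156]

0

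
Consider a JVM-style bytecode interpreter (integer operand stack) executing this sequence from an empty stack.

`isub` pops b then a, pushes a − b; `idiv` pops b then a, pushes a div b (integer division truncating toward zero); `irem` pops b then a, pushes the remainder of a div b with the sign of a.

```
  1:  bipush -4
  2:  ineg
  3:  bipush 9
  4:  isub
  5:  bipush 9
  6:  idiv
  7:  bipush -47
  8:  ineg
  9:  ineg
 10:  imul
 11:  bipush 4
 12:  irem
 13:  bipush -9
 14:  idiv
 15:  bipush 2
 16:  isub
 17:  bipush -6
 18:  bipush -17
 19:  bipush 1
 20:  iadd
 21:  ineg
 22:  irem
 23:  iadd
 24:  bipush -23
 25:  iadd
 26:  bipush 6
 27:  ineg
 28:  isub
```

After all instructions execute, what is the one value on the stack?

-25

bipush -4   [-4]
ineg        [4]
bipush 9    [4, 9]
isub        [-5]
bipush 9    [-5, 9]
idiv        [0]
bipush -47  [0, -47]
ineg        [0, 47]
ineg        [0, -47]
imul        [0]
bipush 4    [0, 4]
irem        [0]
bipush -9   [0, -9]
idiv        [0]
bipush 2    [0, 2]
isub        [-2]
bipush -6   [-2, -6]
bipush -17  [-2, -6, -17]
bipush 1    [-2, -6, -17, 1]
iadd        [-2, -6, -16]
ineg        [-2, -6, 16]
irem        [-2, -6]
iadd        [-8]
bipush -23  [-8, -23]
iadd        [-31]
bipush 6    [-31, 6]
ineg        [-31, -6]
isub        [-25]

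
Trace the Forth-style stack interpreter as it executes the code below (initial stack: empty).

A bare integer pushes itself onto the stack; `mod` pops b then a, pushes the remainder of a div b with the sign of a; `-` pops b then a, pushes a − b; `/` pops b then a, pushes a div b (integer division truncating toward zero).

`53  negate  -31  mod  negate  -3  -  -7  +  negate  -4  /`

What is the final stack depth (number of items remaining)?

1

53      53
negate  -53
-31     -53 -31
mod     -22
negate  22
-3      22 -3
-       25
-7      25 -7
+       18
negate  -18
-4      -18 -4
/       4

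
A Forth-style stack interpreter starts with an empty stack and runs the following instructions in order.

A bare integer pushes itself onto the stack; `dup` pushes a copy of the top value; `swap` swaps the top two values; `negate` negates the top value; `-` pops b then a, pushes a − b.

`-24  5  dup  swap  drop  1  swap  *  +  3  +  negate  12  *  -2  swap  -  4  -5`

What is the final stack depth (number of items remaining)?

3

-24    : [-24]
5      : [-24, 5]
dup    : [-24, 5, 5]
swap   : [-24, 5, 5]
drop   : [-24, 5]
1      : [-24, 5, 1]
swap   : [-24, 1, 5]
*      : [-24, 5]
+      : [-19]
3      : [-19, 3]
+      : [-16]
negate : [16]
12     : [16, 12]
*      : [192]
-2     : [192, -2]
swap   : [-2, 192]
-      : [-194]
4      : [-194, 4]
-5     : [-194, 4, -5]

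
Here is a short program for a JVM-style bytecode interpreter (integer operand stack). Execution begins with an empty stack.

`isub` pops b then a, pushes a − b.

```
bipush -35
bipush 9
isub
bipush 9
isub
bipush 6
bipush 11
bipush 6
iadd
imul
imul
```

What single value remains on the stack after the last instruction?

bipush -35 : -35
bipush 9   : -35 9
isub       : -44
bipush 9   : -44 9
isub       : -53
bipush 6   : -53 6
bipush 11  : -53 6 11
bipush 6   : -53 6 11 6
iadd       : -53 6 17
imul       : -53 102
imul       : -5406

-5406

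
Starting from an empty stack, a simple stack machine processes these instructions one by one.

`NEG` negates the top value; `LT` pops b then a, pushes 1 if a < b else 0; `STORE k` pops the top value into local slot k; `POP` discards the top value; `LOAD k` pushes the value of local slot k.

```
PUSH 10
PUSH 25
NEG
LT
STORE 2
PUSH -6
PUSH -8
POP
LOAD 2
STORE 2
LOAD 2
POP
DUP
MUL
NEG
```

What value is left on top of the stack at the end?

PUSH 10 → 10
PUSH 25 → 10 25
NEG     → 10 -25
LT      → 0
STORE 2 → (empty)
PUSH -6 → -6
PUSH -8 → -6 -8
POP     → -6
LOAD 2  → -6 0
STORE 2 → -6
LOAD 2  → -6 0
POP     → -6
DUP     → -6 -6
MUL     → 36
NEG     → -36

-36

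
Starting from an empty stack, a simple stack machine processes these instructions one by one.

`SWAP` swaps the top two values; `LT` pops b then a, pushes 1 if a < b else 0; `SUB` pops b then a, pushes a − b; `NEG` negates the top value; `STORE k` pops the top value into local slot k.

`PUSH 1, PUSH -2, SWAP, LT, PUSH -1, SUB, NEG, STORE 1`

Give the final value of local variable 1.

-2

PUSH 1  : [1]
PUSH -2 : [1, -2]
SWAP    : [-2, 1]
LT      : [1]
PUSH -1 : [1, -1]
SUB     : [2]
NEG     : [-2]
STORE 1 : []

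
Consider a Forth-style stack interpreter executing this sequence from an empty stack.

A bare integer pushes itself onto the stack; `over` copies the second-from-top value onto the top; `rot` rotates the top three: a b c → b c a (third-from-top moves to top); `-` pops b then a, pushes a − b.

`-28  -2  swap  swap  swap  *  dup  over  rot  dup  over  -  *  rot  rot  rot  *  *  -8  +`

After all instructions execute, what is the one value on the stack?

-28  -> [-28]
-2   -> [-28, -2]
swap -> [-2, -28]
swap -> [-28, -2]
swap -> [-2, -28]
*    -> [56]
dup  -> [56, 56]
over -> [56, 56, 56]
rot  -> [56, 56, 56]
dup  -> [56, 56, 56, 56]
over -> [56, 56, 56, 56, 56]
-    -> [56, 56, 56, 0]
*    -> [56, 56, 0]
rot  -> [56, 0, 56]
rot  -> [0, 56, 56]
rot  -> [56, 56, 0]
*    -> [56, 0]
*    -> [0]
-8   -> [0, -8]
+    -> [-8]

-8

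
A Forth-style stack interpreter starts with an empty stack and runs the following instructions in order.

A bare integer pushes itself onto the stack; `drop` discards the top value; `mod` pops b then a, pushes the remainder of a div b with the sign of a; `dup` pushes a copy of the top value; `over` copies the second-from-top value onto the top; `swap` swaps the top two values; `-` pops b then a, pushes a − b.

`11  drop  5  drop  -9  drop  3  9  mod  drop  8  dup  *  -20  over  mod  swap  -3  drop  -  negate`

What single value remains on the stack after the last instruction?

84

11     → [11]
drop   → []
5      → [5]
drop   → []
-9     → [-9]
drop   → []
3      → [3]
9      → [3, 9]
mod    → [3]
drop   → []
8      → [8]
dup    → [8, 8]
*      → [64]
-20    → [64, -20]
over   → [64, -20, 64]
mod    → [64, -20]
swap   → [-20, 64]
-3     → [-20, 64, -3]
drop   → [-20, 64]
-      → [-84]
negate → [84]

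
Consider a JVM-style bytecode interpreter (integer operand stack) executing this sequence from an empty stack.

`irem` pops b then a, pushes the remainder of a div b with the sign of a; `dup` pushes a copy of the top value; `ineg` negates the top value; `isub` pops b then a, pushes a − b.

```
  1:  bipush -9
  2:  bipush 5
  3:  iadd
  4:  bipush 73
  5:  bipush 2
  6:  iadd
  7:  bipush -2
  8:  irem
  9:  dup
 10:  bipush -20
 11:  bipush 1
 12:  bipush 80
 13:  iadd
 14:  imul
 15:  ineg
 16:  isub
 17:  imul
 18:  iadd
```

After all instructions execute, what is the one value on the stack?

bipush -9  → -9
bipush 5   → -9 5
iadd       → -4
bipush 73  → -4 73
bipush 2   → -4 73 2
iadd       → -4 75
bipush -2  → -4 75 -2
irem       → -4 1
dup        → -4 1 1
bipush -20 → -4 1 1 -20
bipush 1   → -4 1 1 -20 1
bipush 80  → -4 1 1 -20 1 80
iadd       → -4 1 1 -20 81
imul       → -4 1 1 -1620
ineg       → -4 1 1 1620
isub       → -4 1 -1619
imul       → -4 -1619
iadd       → -1623

-1623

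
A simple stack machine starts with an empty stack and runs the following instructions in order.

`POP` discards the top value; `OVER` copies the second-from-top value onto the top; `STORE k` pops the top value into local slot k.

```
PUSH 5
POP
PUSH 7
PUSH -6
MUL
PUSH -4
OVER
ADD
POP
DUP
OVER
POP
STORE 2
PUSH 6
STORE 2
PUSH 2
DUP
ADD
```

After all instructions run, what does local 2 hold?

PUSH 5   5
POP      (empty)
PUSH 7   7
PUSH -6  7 -6
MUL      -42
PUSH -4  -42 -4
OVER     -42 -4 -42
ADD      -42 -46
POP      -42
DUP      -42 -42
OVER     -42 -42 -42
POP      -42 -42
STORE 2  -42
PUSH 6   -42 6
STORE 2  -42
PUSH 2   -42 2
DUP      -42 2 2
ADD      -42 4

6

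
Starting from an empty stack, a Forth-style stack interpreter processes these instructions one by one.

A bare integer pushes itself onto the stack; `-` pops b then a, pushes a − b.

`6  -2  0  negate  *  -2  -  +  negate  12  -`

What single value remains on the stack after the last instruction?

6      → [6]
-2     → [6, -2]
0      → [6, -2, 0]
negate → [6, -2, 0]
*      → [6, 0]
-2     → [6, 0, -2]
-      → [6, 2]
+      → [8]
negate → [-8]
12     → [-8, 12]
-      → [-20]

-20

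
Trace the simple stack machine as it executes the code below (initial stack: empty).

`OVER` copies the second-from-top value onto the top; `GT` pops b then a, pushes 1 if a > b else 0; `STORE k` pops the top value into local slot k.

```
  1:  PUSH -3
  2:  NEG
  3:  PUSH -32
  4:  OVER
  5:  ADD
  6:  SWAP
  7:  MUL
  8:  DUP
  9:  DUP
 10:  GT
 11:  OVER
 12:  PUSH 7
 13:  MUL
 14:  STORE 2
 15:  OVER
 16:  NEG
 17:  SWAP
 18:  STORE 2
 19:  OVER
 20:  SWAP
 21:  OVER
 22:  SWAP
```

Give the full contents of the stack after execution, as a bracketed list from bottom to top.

PUSH -3  → [-3]
NEG      → [3]
PUSH -32 → [3, -32]
OVER     → [3, -32, 3]
ADD      → [3, -29]
SWAP     → [-29, 3]
MUL      → [-87]
DUP      → [-87, -87]
DUP      → [-87, -87, -87]
GT       → [-87, 0]
OVER     → [-87, 0, -87]
PUSH 7   → [-87, 0, -87, 7]
MUL      → [-87, 0, -609]
STORE 2  → [-87, 0]
OVER     → [-87, 0, -87]
NEG      → [-87, 0, 87]
SWAP     → [-87, 87, 0]
STORE 2  → [-87, 87]
OVER     → [-87, 87, -87]
SWAP     → [-87, -87, 87]
OVER     → [-87, -87, 87, -87]
SWAP     → [-87, -87, -87, 87]

[-87, -87, -87, 87]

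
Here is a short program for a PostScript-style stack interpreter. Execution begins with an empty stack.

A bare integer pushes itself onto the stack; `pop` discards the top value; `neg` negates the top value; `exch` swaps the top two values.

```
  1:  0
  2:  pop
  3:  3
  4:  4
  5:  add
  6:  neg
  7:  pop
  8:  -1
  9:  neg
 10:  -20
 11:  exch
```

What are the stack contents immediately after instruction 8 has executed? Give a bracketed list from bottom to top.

[-1]

0   : [0]
pop : []
3   : [3]
4   : [3, 4]
add : [7]
neg : [-7]
pop : []
-1  : [-1]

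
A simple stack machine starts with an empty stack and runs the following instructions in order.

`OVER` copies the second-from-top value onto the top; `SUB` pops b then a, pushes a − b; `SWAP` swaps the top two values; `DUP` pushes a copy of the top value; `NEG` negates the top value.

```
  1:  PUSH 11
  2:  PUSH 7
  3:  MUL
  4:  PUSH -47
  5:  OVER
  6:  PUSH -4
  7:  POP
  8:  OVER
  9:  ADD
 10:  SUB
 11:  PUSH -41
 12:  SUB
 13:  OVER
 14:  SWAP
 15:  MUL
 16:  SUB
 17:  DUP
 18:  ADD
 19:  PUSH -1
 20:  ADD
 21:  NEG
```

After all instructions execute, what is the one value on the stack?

PUSH 11   [11]
PUSH 7    [11, 7]
MUL       [77]
PUSH -47  [77, -47]
OVER      [77, -47, 77]
PUSH -4   [77, -47, 77, -4]
POP       [77, -47, 77]
OVER      [77, -47, 77, -47]
ADD       [77, -47, 30]
SUB       [77, -77]
PUSH -41  [77, -77, -41]
SUB       [77, -36]
OVER      [77, -36, 77]
SWAP      [77, 77, -36]
MUL       [77, -2772]
SUB       [2849]
DUP       [2849, 2849]
ADD       [5698]
PUSH -1   [5698, -1]
ADD       [5697]
NEG       [-5697]

-5697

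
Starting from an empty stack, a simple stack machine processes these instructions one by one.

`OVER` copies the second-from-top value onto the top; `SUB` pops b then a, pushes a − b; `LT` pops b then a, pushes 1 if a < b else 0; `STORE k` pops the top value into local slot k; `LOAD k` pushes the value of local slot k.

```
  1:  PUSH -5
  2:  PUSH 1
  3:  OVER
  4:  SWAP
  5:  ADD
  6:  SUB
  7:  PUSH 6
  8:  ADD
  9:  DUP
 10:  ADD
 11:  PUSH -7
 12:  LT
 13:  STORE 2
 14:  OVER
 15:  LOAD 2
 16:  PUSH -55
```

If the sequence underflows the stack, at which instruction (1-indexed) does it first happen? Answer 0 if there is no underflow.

14

PUSH -5  [-5]
PUSH 1   [-5, 1]
OVER     [-5, 1, -5]
SWAP     [-5, -5, 1]
ADD      [-5, -4]
SUB      [-1]
PUSH 6   [-1, 6]
ADD      [5]
DUP      [5, 5]
ADD      [10]
PUSH -7  [10, -7]
LT       [0]
STORE 2  []
OVER  — needs 2 operands, stack has 0 → underflow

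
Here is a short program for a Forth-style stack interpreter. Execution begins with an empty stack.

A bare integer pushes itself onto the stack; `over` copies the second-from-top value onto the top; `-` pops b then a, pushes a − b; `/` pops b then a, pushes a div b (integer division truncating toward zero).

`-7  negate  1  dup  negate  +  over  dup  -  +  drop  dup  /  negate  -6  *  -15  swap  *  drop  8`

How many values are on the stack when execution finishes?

-7     -> [-7]
negate -> [7]
1      -> [7, 1]
dup    -> [7, 1, 1]
negate -> [7, 1, -1]
+      -> [7, 0]
over   -> [7, 0, 7]
dup    -> [7, 0, 7, 7]
-      -> [7, 0, 0]
+      -> [7, 0]
drop   -> [7]
dup    -> [7, 7]
/      -> [1]
negate -> [-1]
-6     -> [-1, -6]
*      -> [6]
-15    -> [6, -15]
swap   -> [-15, 6]
*      -> [-90]
drop   -> []
8      -> [8]

1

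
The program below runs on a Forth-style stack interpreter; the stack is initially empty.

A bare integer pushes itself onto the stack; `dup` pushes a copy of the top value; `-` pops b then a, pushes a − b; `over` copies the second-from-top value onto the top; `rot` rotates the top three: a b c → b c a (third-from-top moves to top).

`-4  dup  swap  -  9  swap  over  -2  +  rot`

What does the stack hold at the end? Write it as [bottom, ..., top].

[0, 7, 9]

-4    -4
dup   -4 -4
swap  -4 -4
-     0
9     0 9
swap  9 0
over  9 0 9
-2    9 0 9 -2
+     9 0 7
rot   0 7 9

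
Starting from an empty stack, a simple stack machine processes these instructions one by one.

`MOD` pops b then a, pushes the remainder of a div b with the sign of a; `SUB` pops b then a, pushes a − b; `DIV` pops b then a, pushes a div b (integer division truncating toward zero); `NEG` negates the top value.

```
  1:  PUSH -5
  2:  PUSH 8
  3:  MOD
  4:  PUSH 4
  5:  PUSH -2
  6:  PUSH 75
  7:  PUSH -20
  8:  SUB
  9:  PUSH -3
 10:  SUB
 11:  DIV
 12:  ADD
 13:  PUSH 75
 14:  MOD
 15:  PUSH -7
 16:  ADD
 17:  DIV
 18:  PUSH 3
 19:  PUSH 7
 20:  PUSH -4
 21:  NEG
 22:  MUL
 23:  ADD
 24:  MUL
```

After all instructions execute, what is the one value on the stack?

PUSH -5  -> [-5]
PUSH 8   -> [-5, 8]
MOD      -> [-5]
PUSH 4   -> [-5, 4]
PUSH -2  -> [-5, 4, -2]
PUSH 75  -> [-5, 4, -2, 75]
PUSH -20 -> [-5, 4, -2, 75, -20]
SUB      -> [-5, 4, -2, 95]
PUSH -3  -> [-5, 4, -2, 95, -3]
SUB      -> [-5, 4, -2, 98]
DIV      -> [-5, 4, 0]
ADD      -> [-5, 4]
PUSH 75  -> [-5, 4, 75]
MOD      -> [-5, 4]
PUSH -7  -> [-5, 4, -7]
ADD      -> [-5, -3]
DIV      -> [1]
PUSH 3   -> [1, 3]
PUSH 7   -> [1, 3, 7]
PUSH -4  -> [1, 3, 7, -4]
NEG      -> [1, 3, 7, 4]
MUL      -> [1, 3, 28]
ADD      -> [1, 31]
MUL      -> [31]

31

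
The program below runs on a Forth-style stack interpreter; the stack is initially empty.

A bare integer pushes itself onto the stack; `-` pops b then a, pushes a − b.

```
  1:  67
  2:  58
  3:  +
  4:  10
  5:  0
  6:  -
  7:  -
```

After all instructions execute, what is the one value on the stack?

115

67 → [67]
58 → [67, 58]
+  → [125]
10 → [125, 10]
0  → [125, 10, 0]
-  → [125, 10]
-  → [115]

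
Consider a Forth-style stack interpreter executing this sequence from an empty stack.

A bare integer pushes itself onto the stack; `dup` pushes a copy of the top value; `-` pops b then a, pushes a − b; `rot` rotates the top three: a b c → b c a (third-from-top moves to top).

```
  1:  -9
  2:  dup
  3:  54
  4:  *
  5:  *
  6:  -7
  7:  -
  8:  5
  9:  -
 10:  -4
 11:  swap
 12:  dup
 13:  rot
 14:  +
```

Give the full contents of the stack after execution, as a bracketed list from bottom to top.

[4376, 4372]

-9   -> -9
dup  -> -9 -9
54   -> -9 -9 54
*    -> -9 -486
*    -> 4374
-7   -> 4374 -7
-    -> 4381
5    -> 4381 5
-    -> 4376
-4   -> 4376 -4
swap -> -4 4376
dup  -> -4 4376 4376
rot  -> 4376 4376 -4
+    -> 4376 4372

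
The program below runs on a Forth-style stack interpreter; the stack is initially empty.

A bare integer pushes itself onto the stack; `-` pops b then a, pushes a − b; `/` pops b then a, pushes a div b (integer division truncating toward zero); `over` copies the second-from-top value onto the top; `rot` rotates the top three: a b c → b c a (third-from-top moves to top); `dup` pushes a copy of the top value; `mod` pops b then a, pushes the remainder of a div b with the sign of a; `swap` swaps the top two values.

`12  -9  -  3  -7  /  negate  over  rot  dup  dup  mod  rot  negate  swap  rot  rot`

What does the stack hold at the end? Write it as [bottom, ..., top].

[0, 0, 21, -21]

12     : 12
-9     : 12 -9
-      : 21
3      : 21 3
-7     : 21 3 -7
/      : 21 0
negate : 21 0
over   : 21 0 21
rot    : 0 21 21
dup    : 0 21 21 21
dup    : 0 21 21 21 21
mod    : 0 21 21 0
rot    : 0 21 0 21
negate : 0 21 0 -21
swap   : 0 21 -21 0
rot    : 0 -21 0 21
rot    : 0 0 21 -21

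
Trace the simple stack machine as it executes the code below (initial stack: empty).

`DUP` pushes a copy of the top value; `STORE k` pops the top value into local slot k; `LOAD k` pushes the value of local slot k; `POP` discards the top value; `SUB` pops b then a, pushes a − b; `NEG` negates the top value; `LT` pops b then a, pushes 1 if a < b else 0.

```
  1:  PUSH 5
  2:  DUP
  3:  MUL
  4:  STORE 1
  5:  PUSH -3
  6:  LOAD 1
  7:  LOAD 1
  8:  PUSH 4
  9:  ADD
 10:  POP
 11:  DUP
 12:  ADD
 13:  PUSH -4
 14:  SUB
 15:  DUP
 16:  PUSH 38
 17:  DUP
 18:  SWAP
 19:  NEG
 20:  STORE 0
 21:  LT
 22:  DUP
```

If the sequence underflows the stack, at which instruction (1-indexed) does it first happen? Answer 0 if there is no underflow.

0

PUSH 5   5
DUP      5 5
MUL      25
STORE 1  (empty)
PUSH -3  -3
LOAD 1   -3 25
LOAD 1   -3 25 25
PUSH 4   -3 25 25 4
ADD      -3 25 29
POP      -3 25
DUP      -3 25 25
ADD      -3 50
PUSH -4  -3 50 -4
SUB      -3 54
DUP      -3 54 54
PUSH 38  -3 54 54 38
DUP      -3 54 54 38 38
SWAP     -3 54 54 38 38
NEG      -3 54 54 38 -38
STORE 0  -3 54 54 38
LT       -3 54 0
DUP      -3 54 0 0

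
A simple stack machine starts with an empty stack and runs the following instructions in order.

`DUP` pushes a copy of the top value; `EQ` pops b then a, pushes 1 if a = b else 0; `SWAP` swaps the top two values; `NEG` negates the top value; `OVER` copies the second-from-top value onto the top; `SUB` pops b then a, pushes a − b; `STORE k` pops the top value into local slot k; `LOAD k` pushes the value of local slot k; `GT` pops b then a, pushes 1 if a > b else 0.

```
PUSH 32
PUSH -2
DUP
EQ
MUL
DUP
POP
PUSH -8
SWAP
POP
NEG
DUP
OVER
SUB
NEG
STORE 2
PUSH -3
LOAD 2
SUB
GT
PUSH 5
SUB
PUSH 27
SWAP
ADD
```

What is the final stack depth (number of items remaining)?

PUSH 32 → 32
PUSH -2 → 32 -2
DUP     → 32 -2 -2
EQ      → 32 1
MUL     → 32
DUP     → 32 32
POP     → 32
PUSH -8 → 32 -8
SWAP    → -8 32
POP     → -8
NEG     → 8
DUP     → 8 8
OVER    → 8 8 8
SUB     → 8 0
NEG     → 8 0
STORE 2 → 8
PUSH -3 → 8 -3
LOAD 2  → 8 -3 0
SUB     → 8 -3
GT      → 1
PUSH 5  → 1 5
SUB     → -4
PUSH 27 → -4 27
SWAP    → 27 -4
ADD     → 23

1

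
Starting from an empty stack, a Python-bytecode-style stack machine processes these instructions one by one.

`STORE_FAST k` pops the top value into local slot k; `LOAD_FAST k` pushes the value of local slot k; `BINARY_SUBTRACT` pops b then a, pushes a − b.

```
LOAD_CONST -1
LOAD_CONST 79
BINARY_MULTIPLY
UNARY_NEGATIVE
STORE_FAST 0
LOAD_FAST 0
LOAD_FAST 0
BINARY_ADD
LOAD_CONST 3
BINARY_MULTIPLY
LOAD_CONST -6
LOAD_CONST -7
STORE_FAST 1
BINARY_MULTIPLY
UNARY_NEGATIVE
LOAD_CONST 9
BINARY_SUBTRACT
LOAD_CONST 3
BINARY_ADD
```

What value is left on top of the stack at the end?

LOAD_CONST -1   → [-1]
LOAD_CONST 79   → [-1, 79]
BINARY_MULTIPLY → [-79]
UNARY_NEGATIVE  → [79]
STORE_FAST 0    → []
LOAD_FAST 0     → [79]
LOAD_FAST 0     → [79, 79]
BINARY_ADD      → [158]
LOAD_CONST 3    → [158, 3]
BINARY_MULTIPLY → [474]
LOAD_CONST -6   → [474, -6]
LOAD_CONST -7   → [474, -6, -7]
STORE_FAST 1    → [474, -6]
BINARY_MULTIPLY → [-2844]
UNARY_NEGATIVE  → [2844]
LOAD_CONST 9    → [2844, 9]
BINARY_SUBTRACT → [2835]
LOAD_CONST 3    → [2835, 3]
BINARY_ADD      → [2838]

2838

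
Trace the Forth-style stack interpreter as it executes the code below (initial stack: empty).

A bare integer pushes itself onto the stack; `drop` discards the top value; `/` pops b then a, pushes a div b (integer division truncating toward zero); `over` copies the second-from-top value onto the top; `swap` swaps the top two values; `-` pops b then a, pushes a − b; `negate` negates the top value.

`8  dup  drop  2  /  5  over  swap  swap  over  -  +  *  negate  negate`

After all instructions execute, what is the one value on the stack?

16

8      -> [8]
dup    -> [8, 8]
drop   -> [8]
2      -> [8, 2]
/      -> [4]
5      -> [4, 5]
over   -> [4, 5, 4]
swap   -> [4, 4, 5]
swap   -> [4, 5, 4]
over   -> [4, 5, 4, 5]
-      -> [4, 5, -1]
+      -> [4, 4]
*      -> [16]
negate -> [-16]
negate -> [16]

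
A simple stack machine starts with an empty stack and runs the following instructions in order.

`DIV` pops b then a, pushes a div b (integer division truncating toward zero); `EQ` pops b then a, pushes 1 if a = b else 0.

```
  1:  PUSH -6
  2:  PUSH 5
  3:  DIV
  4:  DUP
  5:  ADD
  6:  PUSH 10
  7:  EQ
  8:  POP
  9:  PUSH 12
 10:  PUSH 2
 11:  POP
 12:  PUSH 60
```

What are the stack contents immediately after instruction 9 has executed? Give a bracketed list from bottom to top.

[12]

PUSH -6 → -6
PUSH 5  → -6 5
DIV     → -1
DUP     → -1 -1
ADD     → -2
PUSH 10 → -2 10
EQ      → 0
POP     → (empty)
PUSH 12 → 12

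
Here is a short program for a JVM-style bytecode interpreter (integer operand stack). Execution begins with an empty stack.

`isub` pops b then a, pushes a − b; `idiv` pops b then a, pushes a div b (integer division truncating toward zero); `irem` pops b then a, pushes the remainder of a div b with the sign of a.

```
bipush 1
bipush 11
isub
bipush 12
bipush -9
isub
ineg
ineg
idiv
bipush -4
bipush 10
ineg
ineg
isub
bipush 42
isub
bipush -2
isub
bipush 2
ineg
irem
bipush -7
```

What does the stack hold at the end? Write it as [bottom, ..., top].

bipush 1   1
bipush 11  1 11
isub       -10
bipush 12  -10 12
bipush -9  -10 12 -9
isub       -10 21
ineg       -10 -21
ineg       -10 21
idiv       0
bipush -4  0 -4
bipush 10  0 -4 10
ineg       0 -4 -10
ineg       0 -4 10
isub       0 -14
bipush 42  0 -14 42
isub       0 -56
bipush -2  0 -56 -2
isub       0 -54
bipush 2   0 -54 2
ineg       0 -54 -2
irem       0 0
bipush -7  0 0 -7

[0, 0, -7]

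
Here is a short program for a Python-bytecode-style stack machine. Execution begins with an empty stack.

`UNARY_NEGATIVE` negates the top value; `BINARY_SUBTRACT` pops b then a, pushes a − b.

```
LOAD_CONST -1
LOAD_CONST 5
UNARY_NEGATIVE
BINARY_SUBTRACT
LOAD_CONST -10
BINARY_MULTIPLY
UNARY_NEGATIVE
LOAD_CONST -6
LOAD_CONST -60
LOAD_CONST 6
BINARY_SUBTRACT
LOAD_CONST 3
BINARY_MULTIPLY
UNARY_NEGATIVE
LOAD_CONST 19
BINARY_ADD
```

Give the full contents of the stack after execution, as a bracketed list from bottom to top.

[40, -6, 217]

LOAD_CONST -1   -> -1
LOAD_CONST 5    -> -1 5
UNARY_NEGATIVE  -> -1 -5
BINARY_SUBTRACT -> 4
LOAD_CONST -10  -> 4 -10
BINARY_MULTIPLY -> -40
UNARY_NEGATIVE  -> 40
LOAD_CONST -6   -> 40 -6
LOAD_CONST -60  -> 40 -6 -60
LOAD_CONST 6    -> 40 -6 -60 6
BINARY_SUBTRACT -> 40 -6 -66
LOAD_CONST 3    -> 40 -6 -66 3
BINARY_MULTIPLY -> 40 -6 -198
UNARY_NEGATIVE  -> 40 -6 198
LOAD_CONST 19   -> 40 -6 198 19
BINARY_ADD      -> 40 -6 217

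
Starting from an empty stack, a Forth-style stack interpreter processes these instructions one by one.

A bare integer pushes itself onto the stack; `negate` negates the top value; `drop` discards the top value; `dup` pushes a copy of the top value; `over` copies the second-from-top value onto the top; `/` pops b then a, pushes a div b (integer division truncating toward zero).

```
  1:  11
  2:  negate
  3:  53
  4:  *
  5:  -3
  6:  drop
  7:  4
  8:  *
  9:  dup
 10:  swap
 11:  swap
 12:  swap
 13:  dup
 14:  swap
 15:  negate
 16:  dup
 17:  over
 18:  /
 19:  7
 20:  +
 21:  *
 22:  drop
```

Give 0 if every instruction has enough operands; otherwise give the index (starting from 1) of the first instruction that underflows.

11      11
negate  -11
53      -11 53
*       -583
-3      -583 -3
drop    -583
4       -583 4
*       -2332
dup     -2332 -2332
swap    -2332 -2332
swap    -2332 -2332
swap    -2332 -2332
dup     -2332 -2332 -2332
swap    -2332 -2332 -2332
negate  -2332 -2332 2332
dup     -2332 -2332 2332 2332
over    -2332 -2332 2332 2332 2332
/       -2332 -2332 2332 1
7       -2332 -2332 2332 1 7
+       -2332 -2332 2332 8
*       -2332 -2332 18656
drop    -2332 -2332

0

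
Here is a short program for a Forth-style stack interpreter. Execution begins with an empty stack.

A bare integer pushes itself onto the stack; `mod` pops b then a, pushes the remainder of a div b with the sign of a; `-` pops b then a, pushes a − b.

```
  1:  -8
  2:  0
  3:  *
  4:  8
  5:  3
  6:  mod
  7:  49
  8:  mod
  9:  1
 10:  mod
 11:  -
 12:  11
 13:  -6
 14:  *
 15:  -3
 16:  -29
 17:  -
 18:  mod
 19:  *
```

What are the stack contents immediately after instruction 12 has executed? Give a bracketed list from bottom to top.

-8  → [-8]
0   → [-8, 0]
*   → [0]
8   → [0, 8]
3   → [0, 8, 3]
mod → [0, 2]
49  → [0, 2, 49]
mod → [0, 2]
1   → [0, 2, 1]
mod → [0, 0]
-   → [0]
11  → [0, 11]

[0, 11]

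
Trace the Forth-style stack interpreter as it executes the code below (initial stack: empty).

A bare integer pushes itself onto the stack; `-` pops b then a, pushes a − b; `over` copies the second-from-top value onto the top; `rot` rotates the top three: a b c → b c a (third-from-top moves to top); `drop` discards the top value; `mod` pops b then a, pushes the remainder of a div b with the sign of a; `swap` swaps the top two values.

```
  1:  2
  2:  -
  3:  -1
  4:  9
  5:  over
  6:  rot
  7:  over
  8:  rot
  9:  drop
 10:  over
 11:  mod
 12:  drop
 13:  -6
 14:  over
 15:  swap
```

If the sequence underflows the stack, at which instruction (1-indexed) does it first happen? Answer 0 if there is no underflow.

2  [2]
-  — needs 2 operands, stack has 1 → underflow

2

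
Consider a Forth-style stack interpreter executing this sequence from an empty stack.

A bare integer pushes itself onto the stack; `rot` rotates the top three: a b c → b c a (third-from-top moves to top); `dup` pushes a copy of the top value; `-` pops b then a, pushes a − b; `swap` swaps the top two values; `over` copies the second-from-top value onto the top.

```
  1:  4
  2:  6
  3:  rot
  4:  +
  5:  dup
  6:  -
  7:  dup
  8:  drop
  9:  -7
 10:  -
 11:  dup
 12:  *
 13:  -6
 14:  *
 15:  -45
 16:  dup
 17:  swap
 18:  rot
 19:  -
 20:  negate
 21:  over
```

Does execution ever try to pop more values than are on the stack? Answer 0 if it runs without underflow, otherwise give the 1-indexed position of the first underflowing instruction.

3

4 : [4]
6 : [4, 6]
rot  — needs 3 operands, stack has 2 → underflow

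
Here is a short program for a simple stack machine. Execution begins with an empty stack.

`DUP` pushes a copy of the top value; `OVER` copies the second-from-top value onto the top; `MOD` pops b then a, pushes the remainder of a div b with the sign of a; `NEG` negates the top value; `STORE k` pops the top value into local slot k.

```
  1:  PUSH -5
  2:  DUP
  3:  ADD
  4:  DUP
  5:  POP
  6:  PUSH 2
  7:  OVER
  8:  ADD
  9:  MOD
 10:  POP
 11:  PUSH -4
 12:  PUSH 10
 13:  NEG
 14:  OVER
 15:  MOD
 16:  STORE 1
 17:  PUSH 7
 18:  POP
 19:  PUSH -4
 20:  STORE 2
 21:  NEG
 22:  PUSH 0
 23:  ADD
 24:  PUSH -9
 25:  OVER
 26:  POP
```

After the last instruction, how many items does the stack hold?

2

PUSH -5 -> [-5]
DUP     -> [-5, -5]
ADD     -> [-10]
DUP     -> [-10, -10]
POP     -> [-10]
PUSH 2  -> [-10, 2]
OVER    -> [-10, 2, -10]
ADD     -> [-10, -8]
MOD     -> [-2]
POP     -> []
PUSH -4 -> [-4]
PUSH 10 -> [-4, 10]
NEG     -> [-4, -10]
OVER    -> [-4, -10, -4]
MOD     -> [-4, -2]
STORE 1 -> [-4]
PUSH 7  -> [-4, 7]
POP     -> [-4]
PUSH -4 -> [-4, -4]
STORE 2 -> [-4]
NEG     -> [4]
PUSH 0  -> [4, 0]
ADD     -> [4]
PUSH -9 -> [4, -9]
OVER    -> [4, -9, 4]
POP     -> [4, -9]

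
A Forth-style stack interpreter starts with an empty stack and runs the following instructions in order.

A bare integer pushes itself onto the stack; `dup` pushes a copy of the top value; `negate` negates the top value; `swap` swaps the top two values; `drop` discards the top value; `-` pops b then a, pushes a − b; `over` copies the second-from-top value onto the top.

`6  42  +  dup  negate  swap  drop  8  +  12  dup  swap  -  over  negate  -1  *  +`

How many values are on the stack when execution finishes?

6      : 6
42     : 6 42
+      : 48
dup    : 48 48
negate : 48 -48
swap   : -48 48
drop   : -48
8      : -48 8
+      : -40
12     : -40 12
dup    : -40 12 12
swap   : -40 12 12
-      : -40 0
over   : -40 0 -40
negate : -40 0 40
-1     : -40 0 40 -1
*      : -40 0 -40
+      : -40 -40

2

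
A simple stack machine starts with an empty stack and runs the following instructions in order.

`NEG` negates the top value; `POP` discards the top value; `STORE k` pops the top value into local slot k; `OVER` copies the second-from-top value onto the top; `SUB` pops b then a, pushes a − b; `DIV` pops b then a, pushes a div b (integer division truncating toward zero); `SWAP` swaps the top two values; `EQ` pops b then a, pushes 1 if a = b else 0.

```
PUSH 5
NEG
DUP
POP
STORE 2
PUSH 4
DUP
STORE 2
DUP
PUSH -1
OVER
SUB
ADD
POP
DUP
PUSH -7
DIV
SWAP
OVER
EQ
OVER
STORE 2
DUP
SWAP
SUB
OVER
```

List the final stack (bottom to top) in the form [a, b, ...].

[0, 0, 0]

PUSH 5  : 5
NEG     : -5
DUP     : -5 -5
POP     : -5
STORE 2 : (empty)
PUSH 4  : 4
DUP     : 4 4
STORE 2 : 4
DUP     : 4 4
PUSH -1 : 4 4 -1
OVER    : 4 4 -1 4
SUB     : 4 4 -5
ADD     : 4 -1
POP     : 4
DUP     : 4 4
PUSH -7 : 4 4 -7
DIV     : 4 0
SWAP    : 0 4
OVER    : 0 4 0
EQ      : 0 0
OVER    : 0 0 0
STORE 2 : 0 0
DUP     : 0 0 0
SWAP    : 0 0 0
SUB     : 0 0
OVER    : 0 0 0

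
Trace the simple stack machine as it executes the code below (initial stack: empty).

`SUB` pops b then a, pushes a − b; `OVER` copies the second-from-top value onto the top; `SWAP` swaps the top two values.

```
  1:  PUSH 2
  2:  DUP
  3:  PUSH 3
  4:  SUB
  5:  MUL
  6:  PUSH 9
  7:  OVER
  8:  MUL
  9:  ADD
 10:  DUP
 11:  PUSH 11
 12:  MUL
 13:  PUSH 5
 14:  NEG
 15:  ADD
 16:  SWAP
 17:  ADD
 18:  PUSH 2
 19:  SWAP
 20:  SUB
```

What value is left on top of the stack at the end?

PUSH 2  : [2]
DUP     : [2, 2]
PUSH 3  : [2, 2, 3]
SUB     : [2, -1]
MUL     : [-2]
PUSH 9  : [-2, 9]
OVER    : [-2, 9, -2]
MUL     : [-2, -18]
ADD     : [-20]
DUP     : [-20, -20]
PUSH 11 : [-20, -20, 11]
MUL     : [-20, -220]
PUSH 5  : [-20, -220, 5]
NEG     : [-20, -220, -5]
ADD     : [-20, -225]
SWAP    : [-225, -20]
ADD     : [-245]
PUSH 2  : [-245, 2]
SWAP    : [2, -245]
SUB     : [247]

247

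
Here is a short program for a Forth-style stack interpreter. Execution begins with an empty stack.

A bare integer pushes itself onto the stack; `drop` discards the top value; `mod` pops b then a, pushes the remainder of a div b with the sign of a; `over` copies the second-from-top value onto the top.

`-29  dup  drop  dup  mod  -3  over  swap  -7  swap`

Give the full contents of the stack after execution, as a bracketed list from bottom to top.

[0, 0, -7, -3]

-29  -> -29
dup  -> -29 -29
drop -> -29
dup  -> -29 -29
mod  -> 0
-3   -> 0 -3
over -> 0 -3 0
swap -> 0 0 -3
-7   -> 0 0 -3 -7
swap -> 0 0 -7 -3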